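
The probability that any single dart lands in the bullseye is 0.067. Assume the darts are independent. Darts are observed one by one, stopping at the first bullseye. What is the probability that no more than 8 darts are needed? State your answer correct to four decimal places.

0.4258

Y = number of darts to the first success; geometric, p = 0.067.
P(Y ≤ 8) = 1 − (1−p)^8 = 1 − 0.574187 = 0.425813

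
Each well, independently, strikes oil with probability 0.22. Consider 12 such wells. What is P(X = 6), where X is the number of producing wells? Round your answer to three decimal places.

X ~ Binomial(n=12, p=0.22).
P(X=6) = C(12,6) · p^6 · (1−p)^6
= 924 · 0.00011338 · 0.2252 = 0.02359

0.024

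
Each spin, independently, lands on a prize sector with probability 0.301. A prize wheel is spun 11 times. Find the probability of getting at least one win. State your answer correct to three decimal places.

0.981

P(at least one) = 1 − P(none) = 1 − (1 − 0.301)^11
= 1 − 0.01946 = 0.98054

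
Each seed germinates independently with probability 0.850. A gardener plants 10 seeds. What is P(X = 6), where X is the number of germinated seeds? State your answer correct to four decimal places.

0.0401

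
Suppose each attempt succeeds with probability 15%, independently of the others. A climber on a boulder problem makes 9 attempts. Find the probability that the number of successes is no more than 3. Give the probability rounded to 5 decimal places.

0.96607

X ~ Binomial(9, 0.15); P(X ≤ 3) = Σ C(9,k) p^k (1−p)^(9−k) over k:
  k=0: C(9,0)·0.15^0·0.85^9 = 0.2316169
  k=1: C(9,1)·0.15^1·0.85^8 = 0.3678622
  k=2: C(9,2)·0.15^2·0.85^7 = 0.2596674
  k=3: C(9,3)·0.15^3·0.85^6 = 0.1069219
Total = 0.9660685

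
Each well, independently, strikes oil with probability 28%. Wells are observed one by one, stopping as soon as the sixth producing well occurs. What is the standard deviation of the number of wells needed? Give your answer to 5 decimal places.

7.42307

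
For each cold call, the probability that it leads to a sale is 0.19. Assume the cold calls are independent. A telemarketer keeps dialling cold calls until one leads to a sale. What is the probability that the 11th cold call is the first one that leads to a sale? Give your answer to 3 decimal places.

0.023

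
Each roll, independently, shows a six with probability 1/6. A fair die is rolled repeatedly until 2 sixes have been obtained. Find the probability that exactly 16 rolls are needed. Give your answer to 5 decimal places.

0.03245

Y = trial on which the second success occurs; negative binomial, r=2, p=0.166667.
P(Y=16) = C(15,1) · p^2 · (1−p)^14
= 15 · 0.027778 · 0.077887 = 0.0324527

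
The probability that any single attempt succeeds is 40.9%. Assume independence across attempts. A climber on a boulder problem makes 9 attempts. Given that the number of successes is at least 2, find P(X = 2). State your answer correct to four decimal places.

X ~ Binomial(9, 0.409). Want P(X=2 | X≥2) = P(X=2) / P(X≥2).
P(X=2) = C(9,2)·0.409^2·0.591^7 = 0.151657
P(X≥2) = 1 − 0.008796 − 0.054786 = 0.936418
Ratio = 0.151657 / 0.936418 = 0.161954

0.1620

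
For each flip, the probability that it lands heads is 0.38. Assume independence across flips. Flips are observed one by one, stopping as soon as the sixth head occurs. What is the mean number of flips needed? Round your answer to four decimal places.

Y = total flips until the sixth success; negative binomial with r=6, p=0.38.
E[Y] = r / p = 6 / 0.38 = 15.789474

15.7895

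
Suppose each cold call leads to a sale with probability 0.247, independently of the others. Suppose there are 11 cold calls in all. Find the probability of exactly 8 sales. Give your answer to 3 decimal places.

X ~ Binomial(n=11, p=0.247).
P(X=8) = C(11,8) · p^8 · (1−p)^3
= 165 · 1.3854e-05 · 0.42696 = 0.00098

0.001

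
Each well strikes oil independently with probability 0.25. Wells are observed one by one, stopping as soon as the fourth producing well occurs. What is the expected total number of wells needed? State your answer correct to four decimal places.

Y = total wells until the fourth success; negative binomial with r=4, p=0.25.
E[Y] = r / p = 4 / 0.25 = 16.000000

16.0000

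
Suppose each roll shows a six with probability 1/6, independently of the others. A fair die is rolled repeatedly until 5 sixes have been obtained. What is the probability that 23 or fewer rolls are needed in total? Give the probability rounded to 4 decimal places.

0.3350

Finishing within 23 rolls ⇔ at least 5 successes in the first 23. With X ~ Binomial(23, 0.166667), P(Y ≤ 23) = 1 − P(X ≤ 4).
  k=0: C(23,0)·0.166667^0·0.833333^23 = 0.015095
  k=1: C(23,1)·0.166667^1·0.833333^22 = 0.069437
  k=2: C(23,2)·0.166667^2·0.833333^21 = 0.152761
  k=3: C(23,3)·0.166667^3·0.833333^20 = 0.213865
  k=4: C(23,4)·0.166667^4·0.833333^19 = 0.213865
1 − 0.665023 = 0.334977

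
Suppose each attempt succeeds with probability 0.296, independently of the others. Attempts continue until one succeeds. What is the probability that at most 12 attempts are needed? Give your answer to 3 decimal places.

0.985

Y = number of attempts to the first success; geometric, p = 0.296.
P(Y ≤ 12) = 1 − (1−p)^12 = 1 − 0.01482 = 0.98518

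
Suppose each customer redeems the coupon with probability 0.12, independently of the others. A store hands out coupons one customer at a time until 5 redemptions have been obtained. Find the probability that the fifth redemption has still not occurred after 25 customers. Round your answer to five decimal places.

0.82658

Needing more than 25 customers ⇔ fewer than 5 successes in the first 25. With X ~ Binomial(25, 0.12), P(Y > 25) = P(X ≤ 4).
  k=0: C(25,0)·0.12^0·0.88^25 = 0.0409324
  k=1: C(25,1)·0.12^1·0.88^24 = 0.1395421
  k=2: C(25,2)·0.12^2·0.88^23 = 0.2283417
  k=3: C(25,3)·0.12^3·0.88^22 = 0.2387209
  k=4: C(25,4)·0.12^4·0.88^21 = 0.1790406
P(X ≤ 4) = 0.8265777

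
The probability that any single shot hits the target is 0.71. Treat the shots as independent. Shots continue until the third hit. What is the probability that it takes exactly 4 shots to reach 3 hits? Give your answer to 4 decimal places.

0.3114

Y = trial on which the third success occurs; negative binomial, r=3, p=0.71.
P(Y=4) = C(3,2) · p^3 · (1−p)^1
= 3 · 0.35791 · 0.29 = 0.311383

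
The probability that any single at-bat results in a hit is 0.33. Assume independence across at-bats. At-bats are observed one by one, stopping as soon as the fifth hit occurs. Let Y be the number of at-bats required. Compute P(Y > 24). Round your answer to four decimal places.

Needing more than 24 at-bats ⇔ fewer than 5 successes in the first 24. With X ~ Binomial(24, 0.33), P(Y > 24) = P(X ≤ 4).
  k=0: C(24,0)·0.33^0·0.67^24 = 0.000067
  k=1: C(24,1)·0.33^1·0.67^23 = 0.000791
  k=2: C(24,2)·0.33^2·0.67^22 = 0.004483
  k=3: C(24,3)·0.33^3·0.67^21 = 0.016193
  k=4: C(24,4)·0.33^4·0.67^20 = 0.041872
P(X ≤ 4) = 0.063406

0.0634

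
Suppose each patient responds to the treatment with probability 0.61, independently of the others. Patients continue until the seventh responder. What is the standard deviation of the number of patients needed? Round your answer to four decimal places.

Y = total patients until the seventh success; negative binomial with r=7, p=0.61.
SD(Y) = √[r(1−p)/p²] = √(7.336737) = 2.708641

2.7086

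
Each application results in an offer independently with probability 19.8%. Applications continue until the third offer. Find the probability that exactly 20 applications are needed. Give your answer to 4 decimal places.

0.0312

Y = trial on which the third success occurs; negative binomial, r=3, p=0.198.
P(Y=20) = C(19,2) · p^3 · (1−p)^17
= 171 · 0.0077624 · 0.023494 = 0.031186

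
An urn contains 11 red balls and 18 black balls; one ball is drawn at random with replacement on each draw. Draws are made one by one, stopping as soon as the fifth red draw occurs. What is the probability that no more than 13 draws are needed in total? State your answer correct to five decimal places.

0.58789

Finishing within 13 draws ⇔ at least 5 successes in the first 13. With X ~ Binomial(13, 0.379310), P(Y ≤ 13) = 1 − P(X ≤ 4).
  k=0: C(13,0)·0.379310^0·0.620690^13 = 0.0020294
  k=1: C(13,1)·0.379310^1·0.620690^12 = 0.0161225
  k=2: C(13,2)·0.379310^2·0.620690^11 = 0.0591158
  k=3: C(13,3)·0.379310^3·0.620690^10 = 0.1324632
  k=4: C(13,4)·0.379310^4·0.620690^9 = 0.2023743
1 − 0.4121052 = 0.5878948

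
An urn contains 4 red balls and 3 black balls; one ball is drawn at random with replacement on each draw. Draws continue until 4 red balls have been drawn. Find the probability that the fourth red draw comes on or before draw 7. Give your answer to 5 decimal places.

0.65310

Finishing within 7 draws ⇔ at least 4 successes in the first 7. With X ~ Binomial(7, 0.571429), P(Y ≤ 7) = 1 − P(X ≤ 3).
  k=0: C(7,0)·0.571429^0·0.428571^7 = 0.0026556
  k=1: C(7,1)·0.571429^1·0.428571^6 = 0.0247856
  k=2: C(7,2)·0.571429^2·0.428571^5 = 0.0991424
  k=3: C(7,3)·0.571429^3·0.428571^4 = 0.2203164
1 − 0.3468999 = 0.6531001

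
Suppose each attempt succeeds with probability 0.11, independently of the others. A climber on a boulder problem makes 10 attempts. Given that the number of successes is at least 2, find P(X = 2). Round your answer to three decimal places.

0.708

X ~ Binomial(10, 0.11). Want P(X=2 | X≥2) = P(X=2) / P(X≥2).
P(X=2) = C(10,2)·0.11^2·0.89^8 = 0.21435
P(X≥2) = 1 − 0.31182 − 0.38539 = 0.30279
Ratio = 0.21435 / 0.30279 = 0.70791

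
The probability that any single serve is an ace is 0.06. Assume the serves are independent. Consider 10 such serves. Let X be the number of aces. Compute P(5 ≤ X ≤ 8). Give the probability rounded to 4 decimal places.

0.0002

X ~ Binomial(10, 0.06); P(5 ≤ X ≤ 8) = Σ C(10,k) p^k (1−p)^(10−k) over k:
  k=5: C(10,5)·0.06^5·0.94^5 = 0.000144
  k=6: C(10,6)·0.06^6·0.94^4 = 0.000008
  k=7: C(10,7)·0.06^7·0.94^3 = 0.000000
  k=8: C(10,8)·0.06^8·0.94^2 = 0.000000
Total = 0.000152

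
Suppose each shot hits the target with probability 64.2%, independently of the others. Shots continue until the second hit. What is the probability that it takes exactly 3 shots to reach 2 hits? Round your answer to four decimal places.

Y = trial on which the second success occurs; negative binomial, r=2, p=0.642.
P(Y=3) = C(2,1) · p^2 · (1−p)^1
= 2 · 0.41216 · 0.358 = 0.295109

0.2951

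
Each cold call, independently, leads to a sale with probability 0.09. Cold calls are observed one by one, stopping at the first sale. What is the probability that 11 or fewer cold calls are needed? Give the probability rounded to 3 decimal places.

Y = number of cold calls to the first success; geometric, p = 0.09.
P(Y ≤ 11) = 1 − (1−p)^11 = 1 − 0.35437 = 0.64563

0.646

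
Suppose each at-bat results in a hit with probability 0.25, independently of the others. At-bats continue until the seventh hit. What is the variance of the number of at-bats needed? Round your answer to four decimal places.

84.0000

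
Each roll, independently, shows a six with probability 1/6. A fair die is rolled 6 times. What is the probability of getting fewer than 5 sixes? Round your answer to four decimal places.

X ~ Binomial(6, 0.166667); P(X ≤ 4) = Σ C(6,k) p^k (1−p)^(6−k) over k:
  k=0: C(6,0)·0.166667^0·0.833333^6 = 0.334898
  k=1: C(6,1)·0.166667^1·0.833333^5 = 0.401878
  k=2: C(6,2)·0.166667^2·0.833333^4 = 0.200939
  k=3: C(6,3)·0.166667^3·0.833333^3 = 0.053584
  k=4: C(6,4)·0.166667^4·0.833333^2 = 0.008038
Total = 0.999336

0.9993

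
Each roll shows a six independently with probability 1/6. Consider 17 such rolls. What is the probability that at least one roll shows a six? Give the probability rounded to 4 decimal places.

P(at least one) = 1 − P(none) = 1 − (1 − 0.166667)^17
= 1 − 0.045073 = 0.954927

0.9549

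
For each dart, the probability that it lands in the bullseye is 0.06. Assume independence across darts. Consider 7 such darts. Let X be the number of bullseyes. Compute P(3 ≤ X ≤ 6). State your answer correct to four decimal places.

X ~ Binomial(7, 0.06); P(3 ≤ X ≤ 6) = Σ C(7,k) p^k (1−p)^(7−k) over k:
  k=3: C(7,3)·0.06^3·0.94^4 = 0.005902
  k=4: C(7,4)·0.06^4·0.94^3 = 0.000377
  k=5: C(7,5)·0.06^5·0.94^2 = 0.000014
  k=6: C(7,6)·0.06^6·0.94^1 = 0.000000
Total = 0.006294

0.0063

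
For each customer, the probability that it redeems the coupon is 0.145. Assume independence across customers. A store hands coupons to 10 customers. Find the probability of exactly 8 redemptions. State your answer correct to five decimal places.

X ~ Binomial(n=10, p=0.145).
P(X=8) = C(10,8) · p^8 · (1−p)^2
= 45 · 1.9541e-07 · 0.73103 = 0.0000064

0.00001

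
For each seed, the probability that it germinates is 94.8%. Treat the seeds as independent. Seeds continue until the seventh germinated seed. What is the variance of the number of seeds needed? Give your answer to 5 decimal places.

0.40503

Y = total seeds until the seventh success; negative binomial with r=7, p=0.948.
Var(Y) = r(1−p)/p² = 7·0.052 / 0.948² = 0.4050277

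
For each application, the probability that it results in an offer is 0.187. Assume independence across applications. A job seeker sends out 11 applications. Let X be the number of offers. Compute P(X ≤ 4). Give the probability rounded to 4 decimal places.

0.9612

X ~ Binomial(11, 0.187); P(X ≤ 4) = Σ C(11,k) p^k (1−p)^(11−k) over k:
  k=0: C(11,0)·0.187^0·0.813^11 = 0.102564
  k=1: C(11,1)·0.187^1·0.813^10 = 0.259501
  k=2: C(11,2)·0.187^2·0.813^9 = 0.298443
  k=3: C(11,3)·0.187^3·0.813^8 = 0.205936
  k=4: C(11,4)·0.187^4·0.813^7 = 0.094736
Total = 0.961180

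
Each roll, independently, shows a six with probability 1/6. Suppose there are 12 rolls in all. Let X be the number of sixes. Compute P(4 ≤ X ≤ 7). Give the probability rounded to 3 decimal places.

0.125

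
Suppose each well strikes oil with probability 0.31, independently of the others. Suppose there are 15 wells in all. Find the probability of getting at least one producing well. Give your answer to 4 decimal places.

P(at least one) = 1 − P(none) = 1 − (1 − 0.31)^15
= 1 − 0.003826 = 0.996174

0.9962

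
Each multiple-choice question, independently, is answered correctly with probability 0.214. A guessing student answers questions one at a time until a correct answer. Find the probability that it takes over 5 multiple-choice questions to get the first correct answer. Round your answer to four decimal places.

Y = number of multiple-choice questions to the first success; geometric, p = 0.214.
P(Y > 5) = P(first 5 all fail) = (1−p)^5 = 0.299994

0.3000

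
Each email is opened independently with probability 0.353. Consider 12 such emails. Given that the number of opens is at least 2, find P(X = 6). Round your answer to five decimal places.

0.13669

X ~ Binomial(12, 0.353). Want P(X=6 | X≥2) = P(X=6) / P(X≥2).
P(X=6) = C(12,6)·0.353^6·0.647^6 = 0.1311432
P(X≥2) = 1 − 0.0053809 − 0.0352292 = 0.9593899
Ratio = 0.1311432 / 0.9593899 = 0.1366944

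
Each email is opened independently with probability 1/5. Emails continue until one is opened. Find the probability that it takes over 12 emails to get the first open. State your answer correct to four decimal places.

Y = number of emails to the first success; geometric, p = 0.20.
P(Y > 12) = P(first 12 all fail) = (1−p)^12 = 0.068719

0.0687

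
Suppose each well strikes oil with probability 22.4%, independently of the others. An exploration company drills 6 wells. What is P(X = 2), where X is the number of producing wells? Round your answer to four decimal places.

0.2729

X ~ Binomial(n=6, p=0.224).
P(X=2) = C(6,2) · p^2 · (1−p)^4
= 15 · 0.050176 · 0.36262 = 0.272919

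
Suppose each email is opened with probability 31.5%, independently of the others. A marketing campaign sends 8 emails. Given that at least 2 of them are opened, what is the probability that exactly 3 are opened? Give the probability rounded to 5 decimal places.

X ~ Binomial(8, 0.315). Want P(X=3 | X≥2) = P(X=3) / P(X≥2).
P(X=3) = C(8,3)·0.315^3·0.685^5 = 0.2639809
P(X≥2) = 1 − 0.0484758 − 0.1783342 = 0.7731901
Ratio = 0.2639809 / 0.7731901 = 0.3414179

0.34142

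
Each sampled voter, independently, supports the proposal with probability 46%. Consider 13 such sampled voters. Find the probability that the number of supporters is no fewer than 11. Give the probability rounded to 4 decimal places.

0.0051

X ~ Binomial(13, 0.46); P(X ≥ 11) = Σ C(13,k) p^k (1−p)^(13−k) over k:
  k=11: C(13,11)·0.46^11·0.54^2 = 0.004438
  k=12: C(13,12)·0.46^12·0.54^1 = 0.000630
  k=13: C(13,13)·0.46^13·0.54^0 = 0.000041
Total = 0.005110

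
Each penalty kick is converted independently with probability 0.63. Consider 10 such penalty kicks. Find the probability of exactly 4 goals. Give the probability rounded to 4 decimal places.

X ~ Binomial(n=10, p=0.63).
P(X=4) = C(10,4) · p^4 · (1−p)^6
= 210 · 0.15753 · 0.0025657 = 0.084877

0.0849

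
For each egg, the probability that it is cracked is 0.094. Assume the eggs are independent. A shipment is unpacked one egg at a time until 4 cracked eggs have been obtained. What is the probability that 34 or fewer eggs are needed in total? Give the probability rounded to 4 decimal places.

Finishing within 34 eggs ⇔ at least 4 successes in the first 34. With X ~ Binomial(34, 0.094), P(Y ≤ 34) = 1 − P(X ≤ 3).
  k=0: C(34,0)·0.094^0·0.906^34 = 0.034863
  k=1: C(34,1)·0.094^1·0.906^33 = 0.122981
  k=2: C(34,2)·0.094^2·0.906^32 = 0.210533
  k=3: C(34,3)·0.094^3·0.906^31 = 0.232996
1 − 0.601373 = 0.398627

0.3986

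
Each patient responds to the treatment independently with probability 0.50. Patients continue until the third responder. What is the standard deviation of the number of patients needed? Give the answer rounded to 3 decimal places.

2.449

Y = total patients until the third success; negative binomial with r=3, p=0.50.
SD(Y) = √[r(1−p)/p²] = √(6.00000) = 2.44949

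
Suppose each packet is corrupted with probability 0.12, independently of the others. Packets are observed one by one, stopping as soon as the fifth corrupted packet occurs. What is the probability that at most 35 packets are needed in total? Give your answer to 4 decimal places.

0.4125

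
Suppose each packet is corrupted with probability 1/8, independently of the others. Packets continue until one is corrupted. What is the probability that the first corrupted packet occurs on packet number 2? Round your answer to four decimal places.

Geometric (trials to first success), p = 0.125.
P(Y = 2) = (1−p)^1 · p = 0.875 · 0.125 = 0.109375

0.1094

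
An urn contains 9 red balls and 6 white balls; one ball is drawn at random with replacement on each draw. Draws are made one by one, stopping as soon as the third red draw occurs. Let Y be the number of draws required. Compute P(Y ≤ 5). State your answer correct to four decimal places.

0.6826

Finishing within 5 draws ⇔ at least 3 successes in the first 5. With X ~ Binomial(5, 0.60), P(Y ≤ 5) = 1 − P(X ≤ 2).
  k=0: C(5,0)·0.60^0·0.40^5 = 0.010240
  k=1: C(5,1)·0.60^1·0.40^4 = 0.076800
  k=2: C(5,2)·0.60^2·0.40^3 = 0.230400
1 − 0.317440 = 0.682560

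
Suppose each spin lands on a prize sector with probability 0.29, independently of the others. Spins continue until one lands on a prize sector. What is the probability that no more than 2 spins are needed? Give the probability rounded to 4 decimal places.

0.4959

Y = number of spins to the first success; geometric, p = 0.29.
P(Y ≤ 2) = 1 − (1−p)^2 = 1 − 0.504100 = 0.495900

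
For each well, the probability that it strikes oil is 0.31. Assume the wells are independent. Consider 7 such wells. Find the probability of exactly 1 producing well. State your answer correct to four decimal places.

0.2342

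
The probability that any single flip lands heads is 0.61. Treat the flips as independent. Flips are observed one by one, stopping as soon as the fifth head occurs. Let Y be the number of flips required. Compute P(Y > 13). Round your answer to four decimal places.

Needing more than 13 flips ⇔ fewer than 5 successes in the first 13. With X ~ Binomial(13, 0.61), P(Y > 13) = P(X ≤ 4).
  k=0: C(13,0)·0.61^0·0.39^13 = 0.000005
  k=1: C(13,1)·0.61^1·0.39^12 = 0.000098
  k=2: C(13,2)·0.61^2·0.39^11 = 0.000921
  k=3: C(13,3)·0.61^3·0.39^10 = 0.005284
  k=4: C(13,4)·0.61^4·0.39^9 = 0.020664
P(X ≤ 4) = 0.026973

0.0270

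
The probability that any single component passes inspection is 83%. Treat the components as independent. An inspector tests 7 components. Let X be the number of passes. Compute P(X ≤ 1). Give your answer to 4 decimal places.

X ~ Binomial(7, 0.83); P(X ≤ 1) = Σ C(7,k) p^k (1−p)^(7−k) over k:
  k=0: C(7,0)·0.83^0·0.17^7 = 0.000004
  k=1: C(7,1)·0.83^1·0.17^6 = 0.000140
Total = 0.000144

0.0001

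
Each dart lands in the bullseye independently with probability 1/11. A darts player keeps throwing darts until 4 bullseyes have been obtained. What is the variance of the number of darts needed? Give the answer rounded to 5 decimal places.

440.00000

Y = total darts until the fourth success; negative binomial with r=4, p=0.090909.
Var(Y) = r(1−p)/p² = 4·0.909091 / 0.090909² = 440.0000000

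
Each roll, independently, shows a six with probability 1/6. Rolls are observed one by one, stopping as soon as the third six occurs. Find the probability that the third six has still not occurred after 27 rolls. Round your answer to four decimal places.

Needing more than 27 rolls ⇔ fewer than 3 successes in the first 27. With X ~ Binomial(27, 0.166667), P(Y > 27) = P(X ≤ 2).
  k=0: C(27,0)·0.166667^0·0.833333^27 = 0.007280
  k=1: C(27,1)·0.166667^1·0.833333^26 = 0.039310
  k=2: C(27,2)·0.166667^2·0.833333^25 = 0.102205
P(X ≤ 2) = 0.148795

0.1488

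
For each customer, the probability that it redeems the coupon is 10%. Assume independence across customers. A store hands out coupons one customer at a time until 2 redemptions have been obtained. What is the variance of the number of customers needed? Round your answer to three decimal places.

180.000

Y = total customers until the second success; negative binomial with r=2, p=0.10.
Var(Y) = r(1−p)/p² = 2·0.90 / 0.10² = 180.00000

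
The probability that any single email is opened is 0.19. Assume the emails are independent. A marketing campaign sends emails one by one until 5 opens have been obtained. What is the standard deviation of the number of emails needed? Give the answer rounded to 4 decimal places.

Y = total emails until the fifth success; negative binomial with r=5, p=0.19.
SD(Y) = √[r(1−p)/p²] = √(112.188366) = 10.591901

10.5919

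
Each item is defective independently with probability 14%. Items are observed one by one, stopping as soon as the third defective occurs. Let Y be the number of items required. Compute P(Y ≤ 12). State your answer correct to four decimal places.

0.2303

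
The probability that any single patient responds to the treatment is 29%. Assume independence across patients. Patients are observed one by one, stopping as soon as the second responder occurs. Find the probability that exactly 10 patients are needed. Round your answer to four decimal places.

Y = trial on which the second success occurs; negative binomial, r=2, p=0.29.
P(Y=10) = C(9,1) · p^2 · (1−p)^8
= 9 · 0.0841 · 0.064575 = 0.048877

0.0489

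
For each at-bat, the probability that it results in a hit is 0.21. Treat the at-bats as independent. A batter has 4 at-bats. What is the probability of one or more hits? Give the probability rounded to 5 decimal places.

0.61050

P(at least one) = 1 − P(none) = 1 − (1 − 0.21)^4
= 1 − 0.3895008 = 0.6104992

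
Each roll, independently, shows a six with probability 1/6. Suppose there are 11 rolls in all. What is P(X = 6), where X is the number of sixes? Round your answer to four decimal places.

X ~ Binomial(n=11, p=0.166667).
P(X=6) = C(11,6) · p^6 · (1−p)^5
= 462 · 2.1433e-05 · 0.40188 = 0.003979

0.0040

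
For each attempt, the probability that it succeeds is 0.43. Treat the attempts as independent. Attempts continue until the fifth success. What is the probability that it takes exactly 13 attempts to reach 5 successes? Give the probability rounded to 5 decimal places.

Y = trial on which the fifth success occurs; negative binomial, r=5, p=0.43.
P(Y=13) = C(12,4) · p^5 · (1−p)^8
= 495 · 0.014701 · 0.011143 = 0.0810861

0.08109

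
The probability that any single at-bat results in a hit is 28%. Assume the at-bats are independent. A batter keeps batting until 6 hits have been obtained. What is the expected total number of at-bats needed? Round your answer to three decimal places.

Y = total at-bats until the sixth success; negative binomial with r=6, p=0.28.
E[Y] = r / p = 6 / 0.28 = 21.42857

21.429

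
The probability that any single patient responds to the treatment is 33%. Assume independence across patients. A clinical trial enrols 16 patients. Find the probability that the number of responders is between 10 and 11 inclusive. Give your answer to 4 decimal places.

0.0141

X ~ Binomial(16, 0.33); P(10 ≤ X ≤ 11) = Σ C(16,k) p^k (1−p)^(16−k) over k:
  k=10: C(16,10)·0.33^10·0.67^6 = 0.011095
  k=11: C(16,11)·0.33^11·0.67^5 = 0.002981
Total = 0.014075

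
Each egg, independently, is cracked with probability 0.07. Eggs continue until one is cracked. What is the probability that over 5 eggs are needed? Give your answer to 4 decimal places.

0.6957

Y = number of eggs to the first success; geometric, p = 0.07.
P(Y > 5) = P(first 5 all fail) = (1−p)^5 = 0.695688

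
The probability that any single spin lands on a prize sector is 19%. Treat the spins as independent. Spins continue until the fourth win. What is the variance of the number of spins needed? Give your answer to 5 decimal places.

Y = total spins until the fourth success; negative binomial with r=4, p=0.19.
Var(Y) = r(1−p)/p² = 4·0.81 / 0.19² = 89.7506925

89.75069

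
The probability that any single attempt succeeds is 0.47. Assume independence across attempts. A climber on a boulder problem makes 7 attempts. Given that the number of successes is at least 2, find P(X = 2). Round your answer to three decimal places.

0.212

X ~ Binomial(7, 0.47). Want P(X=2 | X≥2) = P(X=2) / P(X≥2).
P(X=2) = C(7,2)·0.47^2·0.53^5 = 0.19400
P(X≥2) = 1 − 0.01175 − 0.07292 = 0.91533
Ratio = 0.19400 / 0.91533 = 0.21194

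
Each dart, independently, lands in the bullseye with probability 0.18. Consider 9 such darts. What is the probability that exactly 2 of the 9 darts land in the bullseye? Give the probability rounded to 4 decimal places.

0.2908

X ~ Binomial(n=9, p=0.18).
P(X=2) = C(9,2) · p^2 · (1−p)^7
= 36 · 0.0324 · 0.24929 = 0.290767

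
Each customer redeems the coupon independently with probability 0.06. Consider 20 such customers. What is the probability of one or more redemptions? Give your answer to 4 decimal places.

0.7099

P(at least one) = 1 − P(none) = 1 − (1 − 0.06)^20
= 1 − 0.290106 = 0.709894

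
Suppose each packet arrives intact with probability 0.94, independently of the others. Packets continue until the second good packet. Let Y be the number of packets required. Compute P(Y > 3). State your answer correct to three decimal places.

Needing more than 3 packets ⇔ fewer than 2 successes in the first 3. With X ~ Binomial(3, 0.94), P(Y > 3) = P(X ≤ 1).
  k=0: C(3,0)·0.94^0·0.06^3 = 0.00022
  k=1: C(3,1)·0.94^1·0.06^2 = 0.01015
P(X ≤ 1) = 0.01037

0.010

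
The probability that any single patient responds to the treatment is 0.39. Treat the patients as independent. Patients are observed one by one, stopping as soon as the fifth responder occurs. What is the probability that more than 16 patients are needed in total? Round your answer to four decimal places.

Needing more than 16 patients ⇔ fewer than 5 successes in the first 16. With X ~ Binomial(16, 0.39), P(Y > 16) = P(X ≤ 4).
  k=0: C(16,0)·0.39^0·0.61^16 = 0.000368
  k=1: C(16,1)·0.39^1·0.61^15 = 0.003760
  k=2: C(16,2)·0.39^2·0.61^14 = 0.018027
  k=3: C(16,3)·0.39^3·0.61^13 = 0.053786
  k=4: C(16,4)·0.39^4·0.61^12 = 0.111760
P(X ≤ 4) = 0.187701

0.1877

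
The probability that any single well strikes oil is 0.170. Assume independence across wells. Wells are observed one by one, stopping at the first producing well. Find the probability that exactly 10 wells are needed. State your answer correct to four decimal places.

0.0318

Geometric (trials to first success), p = 0.17.
P(Y = 10) = (1−p)^9 · p = 0.18694 · 0.17 = 0.031780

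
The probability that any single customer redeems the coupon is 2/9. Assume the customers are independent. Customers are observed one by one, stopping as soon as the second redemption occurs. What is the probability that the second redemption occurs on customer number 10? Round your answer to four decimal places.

0.0595

Y = trial on which the second success occurs; negative binomial, r=2, p=0.222222.
P(Y=10) = C(9,1) · p^2 · (1−p)^8
= 9 · 0.049383 · 0.13392 = 0.059520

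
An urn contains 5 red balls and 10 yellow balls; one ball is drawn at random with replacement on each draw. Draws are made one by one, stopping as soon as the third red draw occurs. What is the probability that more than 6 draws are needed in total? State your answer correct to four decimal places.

0.6804

Needing more than 6 draws ⇔ fewer than 3 successes in the first 6. With X ~ Binomial(6, 0.333333), P(Y > 6) = P(X ≤ 2).
  k=0: C(6,0)·0.333333^0·0.666667^6 = 0.087791
  k=1: C(6,1)·0.333333^1·0.666667^5 = 0.263374
  k=2: C(6,2)·0.333333^2·0.666667^4 = 0.329218
P(X ≤ 2) = 0.680384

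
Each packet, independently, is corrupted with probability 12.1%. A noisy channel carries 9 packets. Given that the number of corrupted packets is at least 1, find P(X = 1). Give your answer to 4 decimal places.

X ~ Binomial(9, 0.121). Want P(X=1 | X≥1) = P(X=1) / P(X≥1).
P(X=1) = C(9,1)·0.121^1·0.879^8 = 0.388096
P(X≥1) = 1 − 0.313256 = 0.686744
Ratio = 0.388096 / 0.686744 = 0.565125

0.5651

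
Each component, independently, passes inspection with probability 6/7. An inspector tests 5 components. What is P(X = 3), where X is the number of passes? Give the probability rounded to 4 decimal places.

0.1285

X ~ Binomial(n=5, p=0.857143).
P(X=3) = C(5,3) · p^3 · (1−p)^2
= 10 · 0.62974 · 0.020408 = 0.128518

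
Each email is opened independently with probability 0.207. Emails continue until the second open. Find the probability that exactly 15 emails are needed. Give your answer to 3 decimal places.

Y = trial on which the second success occurs; negative binomial, r=2, p=0.207.
P(Y=15) = C(14,1) · p^2 · (1−p)^13
= 14 · 0.042849 · 0.04904 = 0.02942

0.029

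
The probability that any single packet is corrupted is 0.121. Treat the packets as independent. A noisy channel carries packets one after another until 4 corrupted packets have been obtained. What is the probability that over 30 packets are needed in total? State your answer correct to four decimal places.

0.5003

Needing more than 30 packets ⇔ fewer than 4 successes in the first 30. With X ~ Binomial(30, 0.121), P(Y > 30) = P(X ≤ 3).
  k=0: C(30,0)·0.121^0·0.879^30 = 0.020877
  k=1: C(30,1)·0.121^1·0.879^29 = 0.086215
  k=2: C(30,2)·0.121^2·0.879^28 = 0.172087
  k=3: C(30,3)·0.121^3·0.879^27 = 0.221096
P(X ≤ 3) = 0.500276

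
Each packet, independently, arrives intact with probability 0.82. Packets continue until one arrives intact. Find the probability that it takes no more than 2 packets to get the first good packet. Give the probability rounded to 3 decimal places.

0.968

Y = number of packets to the first success; geometric, p = 0.82.
P(Y ≤ 2) = 1 − (1−p)^2 = 1 − 0.03240 = 0.96760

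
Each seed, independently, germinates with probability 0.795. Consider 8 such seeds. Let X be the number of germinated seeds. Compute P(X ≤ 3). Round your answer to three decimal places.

X ~ Binomial(8, 0.795); P(X ≤ 3) = Σ C(8,k) p^k (1−p)^(8−k) over k:
  k=0: C(8,0)·0.795^0·0.205^8 = 0.00000
  k=1: C(8,1)·0.795^1·0.205^7 = 0.00010
  k=2: C(8,2)·0.795^2·0.205^6 = 0.00131
  k=3: C(8,3)·0.795^3·0.205^5 = 0.01019
Total = 0.01160

0.012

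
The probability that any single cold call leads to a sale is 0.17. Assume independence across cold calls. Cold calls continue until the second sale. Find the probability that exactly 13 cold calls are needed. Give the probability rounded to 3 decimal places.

0.045

Y = trial on which the second success occurs; negative binomial, r=2, p=0.17.
P(Y=13) = C(12,1) · p^2 · (1−p)^11
= 12 · 0.0289 · 0.12878 = 0.04466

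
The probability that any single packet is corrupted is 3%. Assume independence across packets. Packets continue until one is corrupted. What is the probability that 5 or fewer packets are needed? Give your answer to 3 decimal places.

0.141

Y = number of packets to the first success; geometric, p = 0.03.
P(Y ≤ 5) = 1 − (1−p)^5 = 1 − 0.85873 = 0.14127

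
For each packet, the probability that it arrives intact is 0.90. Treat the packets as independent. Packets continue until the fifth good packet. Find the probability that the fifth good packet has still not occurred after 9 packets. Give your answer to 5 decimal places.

Needing more than 9 packets ⇔ fewer than 5 successes in the first 9. With X ~ Binomial(9, 0.90), P(Y > 9) = P(X ≤ 4).
  k=0: C(9,0)·0.90^0·0.10^9 = 0.0000000
  k=1: C(9,1)·0.90^1·0.10^8 = 0.0000001
  k=2: C(9,2)·0.90^2·0.10^7 = 0.0000029
  k=3: C(9,3)·0.90^3·0.10^6 = 0.0000612
  k=4: C(9,4)·0.90^4·0.10^5 = 0.0008267
P(X ≤ 4) = 0.0008909

0.00089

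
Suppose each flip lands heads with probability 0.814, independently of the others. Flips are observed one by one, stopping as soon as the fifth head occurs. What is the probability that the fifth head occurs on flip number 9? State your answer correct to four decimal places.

0.0299

Y = trial on which the fifth success occurs; negative binomial, r=5, p=0.814.
P(Y=9) = C(8,4) · p^5 · (1−p)^4
= 70 · 0.35737 · 0.0011969 = 0.029941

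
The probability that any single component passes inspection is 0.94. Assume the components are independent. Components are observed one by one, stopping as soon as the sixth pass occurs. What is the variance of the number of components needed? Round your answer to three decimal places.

0.407

Y = total components until the sixth success; negative binomial with r=6, p=0.94.
Var(Y) = r(1−p)/p² = 6·0.06 / 0.94² = 0.40742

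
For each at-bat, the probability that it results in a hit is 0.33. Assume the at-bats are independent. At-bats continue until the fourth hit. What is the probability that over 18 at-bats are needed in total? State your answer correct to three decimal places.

Needing more than 18 at-bats ⇔ fewer than 4 successes in the first 18. With X ~ Binomial(18, 0.33), P(Y > 18) = P(X ≤ 3).
  k=0: C(18,0)·0.33^0·0.67^18 = 0.00074
  k=1: C(18,1)·0.33^1·0.67^17 = 0.00656
  k=2: C(18,2)·0.33^2·0.67^16 = 0.02747
  k=3: C(18,3)·0.33^3·0.67^15 = 0.07217
P(X ≤ 3) = 0.10695

0.107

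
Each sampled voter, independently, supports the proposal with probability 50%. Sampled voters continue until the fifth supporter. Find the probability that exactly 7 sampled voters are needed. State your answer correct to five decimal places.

0.11719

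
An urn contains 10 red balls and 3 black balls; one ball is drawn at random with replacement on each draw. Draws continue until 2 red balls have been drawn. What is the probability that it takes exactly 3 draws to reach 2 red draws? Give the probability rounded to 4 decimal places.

0.2731

Y = trial on which the second success occurs; negative binomial, r=2, p=0.769231.
P(Y=3) = C(2,1) · p^2 · (1−p)^1
= 2 · 0.59172 · 0.23077 = 0.273100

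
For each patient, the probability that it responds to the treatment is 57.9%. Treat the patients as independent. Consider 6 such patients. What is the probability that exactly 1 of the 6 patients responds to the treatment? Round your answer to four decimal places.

X ~ Binomial(n=6, p=0.579).
P(X=1) = C(6,1) · p^1 · (1−p)^5
= 6 · 0.579 · 0.013225 = 0.045945

0.0459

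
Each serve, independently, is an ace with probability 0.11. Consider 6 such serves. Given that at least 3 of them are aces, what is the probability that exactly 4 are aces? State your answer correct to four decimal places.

0.0845

X ~ Binomial(6, 0.11). Want P(X=4 | X≥3) = P(X=4) / P(X≥3).
P(X=4) = C(6,4)·0.11^4·0.89^2 = 0.001740
P(X≥3) = 1 − 0.496981 − 0.368548 − 0.113877 = 0.020594
Ratio = 0.001740 / 0.020594 = 0.084471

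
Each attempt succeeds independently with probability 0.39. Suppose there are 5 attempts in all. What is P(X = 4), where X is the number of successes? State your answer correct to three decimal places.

0.071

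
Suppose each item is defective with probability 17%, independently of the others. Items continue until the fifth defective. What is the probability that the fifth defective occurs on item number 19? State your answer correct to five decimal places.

0.03199

Y = trial on which the fifth success occurs; negative binomial, r=5, p=0.17.
P(Y=19) = C(18,4) · p^5 · (1−p)^14
= 3060 · 0.00014199 · 0.073637 = 0.0319933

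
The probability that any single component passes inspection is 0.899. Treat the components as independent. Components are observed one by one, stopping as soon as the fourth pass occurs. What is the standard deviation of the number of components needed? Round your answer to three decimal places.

Y = total components until the fourth success; negative binomial with r=4, p=0.899.
SD(Y) = √[r(1−p)/p²] = √(0.49988) = 0.70702

0.707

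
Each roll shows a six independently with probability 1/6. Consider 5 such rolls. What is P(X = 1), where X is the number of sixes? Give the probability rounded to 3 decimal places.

X ~ Binomial(n=5, p=0.166667).
P(X=1) = C(5,1) · p^1 · (1−p)^4
= 5 · 0.16667 · 0.48225 = 0.40188

0.402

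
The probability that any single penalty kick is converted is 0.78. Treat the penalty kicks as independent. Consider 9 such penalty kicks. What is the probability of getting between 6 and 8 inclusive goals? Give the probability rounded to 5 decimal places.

X ~ Binomial(9, 0.78); P(6 ≤ X ≤ 8) = Σ C(9,k) p^k (1−p)^(9−k) over k:
  k=6: C(9,6)·0.78^6·0.22^3 = 0.2014257
  k=7: C(9,7)·0.78^7·0.22^2 = 0.3060625
  k=8: C(9,8)·0.78^8·0.22^1 = 0.2712826
Total = 0.7787708

0.77877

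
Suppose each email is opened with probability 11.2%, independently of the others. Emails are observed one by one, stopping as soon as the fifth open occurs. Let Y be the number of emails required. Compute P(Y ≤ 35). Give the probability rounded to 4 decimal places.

0.3543

Finishing within 35 emails ⇔ at least 5 successes in the first 35. With X ~ Binomial(35, 0.112), P(Y ≤ 35) = 1 − P(X ≤ 4).
  k=0: C(35,0)·0.112^0·0.888^35 = 0.015648
  k=1: C(35,1)·0.112^1·0.888^34 = 0.069076
  k=2: C(35,2)·0.112^2·0.888^33 = 0.148109
  k=3: C(35,3)·0.112^3·0.888^32 = 0.205484
  k=4: C(35,4)·0.112^4·0.888^31 = 0.207335
1 − 0.645652 = 0.354348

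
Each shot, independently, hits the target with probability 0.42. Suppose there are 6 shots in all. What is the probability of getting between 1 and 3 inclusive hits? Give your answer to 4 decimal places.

X ~ Binomial(6, 0.42); P(1 ≤ X ≤ 3) = Σ C(6,k) p^k (1−p)^(6−k) over k:
  k=1: C(6,1)·0.42^1·0.58^5 = 0.165402
  k=2: C(6,2)·0.42^2·0.58^4 = 0.299434
  k=3: C(6,3)·0.42^3·0.58^3 = 0.289109
Total = 0.753946

0.7539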